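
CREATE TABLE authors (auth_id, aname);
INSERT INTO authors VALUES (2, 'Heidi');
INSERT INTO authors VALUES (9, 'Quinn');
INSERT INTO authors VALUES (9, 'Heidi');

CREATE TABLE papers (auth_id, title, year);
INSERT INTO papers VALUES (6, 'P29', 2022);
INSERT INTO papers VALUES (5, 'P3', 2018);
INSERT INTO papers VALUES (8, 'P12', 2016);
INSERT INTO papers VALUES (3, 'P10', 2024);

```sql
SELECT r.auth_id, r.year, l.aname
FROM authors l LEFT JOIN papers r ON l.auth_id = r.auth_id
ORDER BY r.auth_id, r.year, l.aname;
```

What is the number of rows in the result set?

3

LEFT JOIN keeps every row from `authors`; unmatched rows get NULL for `papers`'s columns.
Matching on l.auth_id = r.auth_id.
Matched pairs: 0; unmatched l rows kept: 3.
Total: 0 matched + 3 padded = 3 rows.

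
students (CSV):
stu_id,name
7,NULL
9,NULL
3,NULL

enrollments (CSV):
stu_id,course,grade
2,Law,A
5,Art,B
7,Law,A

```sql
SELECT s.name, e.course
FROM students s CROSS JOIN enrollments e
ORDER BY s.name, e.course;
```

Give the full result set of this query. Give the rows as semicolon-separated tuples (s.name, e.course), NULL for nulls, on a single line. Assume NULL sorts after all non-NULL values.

(NULL, Art); (NULL, Art); (NULL, Art); (NULL, Law); (NULL, Law); (NULL, Law); (NULL, Law); (NULL, Law); (NULL, Law)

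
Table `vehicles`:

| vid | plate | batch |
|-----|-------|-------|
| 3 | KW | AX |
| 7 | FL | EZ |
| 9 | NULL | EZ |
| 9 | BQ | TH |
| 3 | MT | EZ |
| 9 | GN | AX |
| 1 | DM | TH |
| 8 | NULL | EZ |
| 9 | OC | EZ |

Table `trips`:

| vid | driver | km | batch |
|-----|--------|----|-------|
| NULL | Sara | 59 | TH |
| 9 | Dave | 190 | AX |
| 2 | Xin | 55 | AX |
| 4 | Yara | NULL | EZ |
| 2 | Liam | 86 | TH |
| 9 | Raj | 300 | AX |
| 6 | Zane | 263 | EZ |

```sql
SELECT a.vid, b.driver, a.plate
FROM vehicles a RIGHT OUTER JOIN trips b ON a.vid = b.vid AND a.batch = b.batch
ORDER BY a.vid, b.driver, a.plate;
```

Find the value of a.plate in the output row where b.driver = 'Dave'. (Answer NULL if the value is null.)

RIGHT JOIN keeps every row from `trips`; unmatched rows get NULL for `vehicles`'s columns.
Matching on a.vid = b.vid AND a.batch = b.batch. A NULL in a compared column never satisfies the condition.
- a (vid=3, batch=AX) has no partner in b.
- a (vid=7, batch=EZ) has no partner in b.
- a (vid=9, batch=EZ) has no partner in b.
- a (vid=9, batch=TH) has no partner in b.
- a (vid=3, batch=EZ) has no partner in b.
- a (vid=9, batch=AX) pairs with 2 row(s) of b.
- a (vid=1, batch=TH) has no partner in b.
- a (vid=8, batch=EZ) has no partner in b.
- a (vid=9, batch=EZ) has no partner in b.
- 5 row(s) from b found no a partner → padded with NULL.

GN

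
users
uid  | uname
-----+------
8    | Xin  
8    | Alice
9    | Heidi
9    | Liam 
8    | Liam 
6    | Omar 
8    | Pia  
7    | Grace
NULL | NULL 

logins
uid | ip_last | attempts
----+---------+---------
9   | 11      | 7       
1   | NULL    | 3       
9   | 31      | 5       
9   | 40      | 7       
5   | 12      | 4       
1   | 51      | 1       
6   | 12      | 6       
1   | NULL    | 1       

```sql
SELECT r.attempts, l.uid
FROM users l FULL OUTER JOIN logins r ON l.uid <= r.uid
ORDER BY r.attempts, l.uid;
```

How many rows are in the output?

FULL OUTER JOIN keeps every row from both sides; unmatched rows get NULL for the other side's columns.
Matching on l.uid <= r.uid. A NULL in a compared column never satisfies the condition.
- l row (uid=8): matches 3 r row(s) → 3 output row(s).
- l row (uid=8): matches 3 r row(s) → 3 output row(s).
- l row (uid=9): matches 3 r row(s) → 3 output row(s).
- l row (uid=9): matches 3 r row(s) → 3 output row(s).
- l row (uid=8): matches 3 r row(s) → 3 output row(s).
- l row (uid=6): matches 4 r row(s) → 4 output row(s).
- l row (uid=8): matches 3 r row(s) → 3 output row(s).
- l row (uid=7): matches 3 r row(s) → 3 output row(s).
- l row (uid=NULL): no match → kept, r columns NULL.
- 4 row(s) from r found no l partner → padded with NULL.
Total: 25 matched + 5 padded = 30 rows.

30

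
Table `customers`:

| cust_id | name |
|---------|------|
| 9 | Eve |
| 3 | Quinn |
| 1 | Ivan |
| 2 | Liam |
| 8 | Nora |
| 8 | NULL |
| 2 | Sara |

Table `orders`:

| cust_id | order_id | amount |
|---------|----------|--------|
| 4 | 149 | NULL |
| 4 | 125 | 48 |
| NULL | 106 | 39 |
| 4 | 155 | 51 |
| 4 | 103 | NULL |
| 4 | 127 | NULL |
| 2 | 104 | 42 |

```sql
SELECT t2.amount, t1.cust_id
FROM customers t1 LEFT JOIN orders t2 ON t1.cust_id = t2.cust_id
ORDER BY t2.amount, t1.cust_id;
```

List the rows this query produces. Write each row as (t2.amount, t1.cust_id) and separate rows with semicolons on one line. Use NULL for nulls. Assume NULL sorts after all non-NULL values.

LEFT JOIN keeps every row from `customers`; unmatched rows get NULL for `orders`'s columns.
Matching on t1.cust_id = t2.cust_id. A NULL in a compared column never satisfies the condition.
- cust_id=9: no t2 row matches, row kept with t2 columns NULL.
- cust_id=3: no t2 row matches, row kept with t2 columns NULL.
- cust_id=1: no t2 row matches, row kept with t2 columns NULL.
- cust_id=2: 1 matching t2 row(s), so 1 row(s) emitted.
- cust_id=8: no t2 row matches, row kept with t2 columns NULL.
- cust_id=8: no t2 row matches, row kept with t2 columns NULL.
- cust_id=2: 1 matching t2 row(s), so 1 row(s) emitted.
After projecting and ordering:
t2.amount | t1.cust_id
42 | 2
42 | 2
NULL | 1
NULL | 3
NULL | 8
NULL | 8
NULL | 9

(42, 2); (42, 2); (NULL, 1); (NULL, 3); (NULL, 8); (NULL, 8); (NULL, 9)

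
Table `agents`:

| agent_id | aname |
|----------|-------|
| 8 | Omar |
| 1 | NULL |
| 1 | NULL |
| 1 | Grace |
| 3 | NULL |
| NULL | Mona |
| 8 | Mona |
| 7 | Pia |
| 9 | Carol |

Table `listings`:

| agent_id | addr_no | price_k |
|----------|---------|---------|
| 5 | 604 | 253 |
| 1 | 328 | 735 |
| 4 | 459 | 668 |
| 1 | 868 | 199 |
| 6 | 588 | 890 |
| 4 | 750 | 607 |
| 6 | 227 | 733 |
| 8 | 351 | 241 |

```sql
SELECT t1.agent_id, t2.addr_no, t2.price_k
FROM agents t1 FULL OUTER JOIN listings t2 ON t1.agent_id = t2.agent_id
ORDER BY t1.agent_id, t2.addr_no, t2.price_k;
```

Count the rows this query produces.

17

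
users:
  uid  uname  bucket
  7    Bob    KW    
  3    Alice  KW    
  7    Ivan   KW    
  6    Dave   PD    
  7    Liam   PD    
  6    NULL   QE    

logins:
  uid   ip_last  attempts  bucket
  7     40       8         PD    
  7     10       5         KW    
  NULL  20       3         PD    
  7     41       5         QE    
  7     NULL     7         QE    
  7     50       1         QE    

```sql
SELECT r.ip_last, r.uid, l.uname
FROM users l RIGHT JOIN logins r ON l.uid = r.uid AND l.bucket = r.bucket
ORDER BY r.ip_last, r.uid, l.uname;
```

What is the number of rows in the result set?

RIGHT JOIN keeps every row from `logins`; unmatched rows get NULL for `users`'s columns.
Matching on l.uid = r.uid AND l.bucket = r.bucket. A NULL in a compared column never satisfies the condition.
Matched pairs: 3; unmatched r rows kept: 4.
Total: 3 matched + 4 padded = 7 rows.

7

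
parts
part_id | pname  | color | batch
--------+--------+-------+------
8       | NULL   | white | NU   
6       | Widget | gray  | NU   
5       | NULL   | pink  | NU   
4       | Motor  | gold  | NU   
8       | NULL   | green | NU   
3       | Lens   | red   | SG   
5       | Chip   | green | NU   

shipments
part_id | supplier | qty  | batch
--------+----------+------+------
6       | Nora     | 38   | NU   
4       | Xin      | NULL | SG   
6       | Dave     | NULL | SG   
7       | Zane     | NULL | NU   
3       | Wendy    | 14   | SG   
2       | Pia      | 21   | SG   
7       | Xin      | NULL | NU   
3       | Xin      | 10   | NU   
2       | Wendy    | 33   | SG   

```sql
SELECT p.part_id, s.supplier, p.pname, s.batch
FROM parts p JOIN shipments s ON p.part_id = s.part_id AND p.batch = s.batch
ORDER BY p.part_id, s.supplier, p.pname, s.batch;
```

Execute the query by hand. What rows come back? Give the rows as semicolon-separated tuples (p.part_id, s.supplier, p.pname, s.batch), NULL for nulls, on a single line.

(3, Wendy, Lens, SG); (6, Nora, Widget, NU)

INNER JOIN keeps only pairs where the ON condition holds.
Matching on p.part_id = s.part_id AND p.batch = s.batch.
- p (part_id=8, batch=NU) has no partner → excluded.
- p (part_id=6, batch=NU) pairs with 1 row(s) of s.
- p (part_id=5, batch=NU) has no partner → excluded.
- p (part_id=4, batch=NU) has no partner → excluded.
- p (part_id=8, batch=NU) has no partner → excluded.
- p (part_id=3, batch=SG) pairs with 1 row(s) of s.
- p (part_id=5, batch=NU) has no partner → excluded.
After projecting and ordering:
p.part_id | s.supplier | p.pname | s.batch
3 | Wendy | Lens | SG
6 | Nora | Widget | NU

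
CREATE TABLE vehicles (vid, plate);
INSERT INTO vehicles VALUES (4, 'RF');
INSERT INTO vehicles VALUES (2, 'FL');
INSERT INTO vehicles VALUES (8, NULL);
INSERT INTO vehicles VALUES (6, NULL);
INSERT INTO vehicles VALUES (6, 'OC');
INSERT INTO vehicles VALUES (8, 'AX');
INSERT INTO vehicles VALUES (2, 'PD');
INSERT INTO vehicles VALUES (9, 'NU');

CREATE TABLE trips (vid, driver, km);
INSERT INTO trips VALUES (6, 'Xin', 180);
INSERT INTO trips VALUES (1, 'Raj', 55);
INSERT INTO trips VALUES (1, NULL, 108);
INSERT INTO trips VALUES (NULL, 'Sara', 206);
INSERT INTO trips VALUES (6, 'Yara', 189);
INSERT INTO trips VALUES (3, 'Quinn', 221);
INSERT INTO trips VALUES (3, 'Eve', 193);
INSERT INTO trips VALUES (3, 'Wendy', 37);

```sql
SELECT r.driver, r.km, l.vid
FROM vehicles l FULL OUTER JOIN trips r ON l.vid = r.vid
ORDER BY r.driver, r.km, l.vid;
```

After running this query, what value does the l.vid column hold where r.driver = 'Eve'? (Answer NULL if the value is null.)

NULL

FULL OUTER JOIN keeps every row from both sides; unmatched rows get NULL for the other side's columns.
Matching on l.vid = r.vid. A NULL in a compared column never satisfies the condition.
Matched pairs: 4; unmatched l rows kept: 6; unmatched r rows kept: 6.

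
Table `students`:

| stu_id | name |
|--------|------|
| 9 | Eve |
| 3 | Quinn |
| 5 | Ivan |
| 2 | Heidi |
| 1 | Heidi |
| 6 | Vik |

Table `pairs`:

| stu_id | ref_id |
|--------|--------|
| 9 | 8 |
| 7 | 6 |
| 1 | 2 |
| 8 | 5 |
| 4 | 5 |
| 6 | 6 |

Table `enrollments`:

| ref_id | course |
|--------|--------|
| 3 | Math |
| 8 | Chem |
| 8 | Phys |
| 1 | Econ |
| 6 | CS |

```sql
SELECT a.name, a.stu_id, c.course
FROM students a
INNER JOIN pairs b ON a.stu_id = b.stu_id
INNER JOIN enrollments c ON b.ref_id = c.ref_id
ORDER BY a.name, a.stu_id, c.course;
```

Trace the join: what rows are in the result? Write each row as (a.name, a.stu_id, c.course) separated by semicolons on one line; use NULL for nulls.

Step 1 — a INNER JOIN b on stu_id → 3 row(s).
Then INNER JOIN `enrollments c` on ref_id: keep only rows whose b.ref_id appears in c.

(Eve, 9, Chem); (Eve, 9, Phys); (Vik, 6, CS)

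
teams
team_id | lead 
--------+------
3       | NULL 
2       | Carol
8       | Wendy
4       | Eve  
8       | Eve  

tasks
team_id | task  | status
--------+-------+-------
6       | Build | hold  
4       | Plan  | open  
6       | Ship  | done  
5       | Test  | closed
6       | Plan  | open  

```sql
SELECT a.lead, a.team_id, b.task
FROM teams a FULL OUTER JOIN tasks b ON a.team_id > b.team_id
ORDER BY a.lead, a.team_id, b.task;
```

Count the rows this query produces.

13

FULL OUTER JOIN keeps every row from both sides; unmatched rows get NULL for the other side's columns.
Matching on a.team_id > b.team_id.
Matched pairs: 10; unmatched a rows kept: 3; unmatched b rows kept: 0.
Total: 10 matched + 3 padded = 13 rows.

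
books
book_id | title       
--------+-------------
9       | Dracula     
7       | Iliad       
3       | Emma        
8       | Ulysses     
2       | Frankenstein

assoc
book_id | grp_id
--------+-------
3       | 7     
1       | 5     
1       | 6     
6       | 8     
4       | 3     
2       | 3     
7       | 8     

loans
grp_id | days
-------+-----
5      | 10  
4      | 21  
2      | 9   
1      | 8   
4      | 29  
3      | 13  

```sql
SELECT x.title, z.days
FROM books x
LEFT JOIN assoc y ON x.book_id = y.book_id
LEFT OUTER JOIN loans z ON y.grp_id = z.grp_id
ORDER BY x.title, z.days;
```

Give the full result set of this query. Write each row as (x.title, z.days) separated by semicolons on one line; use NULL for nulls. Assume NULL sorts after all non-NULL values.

(Dracula, NULL); (Emma, NULL); (Frankenstein, 13); (Iliad, NULL); (Ulysses, NULL)

Joins associate left-to-right: books LEFT JOIN assoc on book_id gives 5 intermediate row(s).
Then LEFT JOIN `loans z` on grp_id: each of those 5 rows is kept; rows whose y.grp_id has no match in z get NULL for z's columns.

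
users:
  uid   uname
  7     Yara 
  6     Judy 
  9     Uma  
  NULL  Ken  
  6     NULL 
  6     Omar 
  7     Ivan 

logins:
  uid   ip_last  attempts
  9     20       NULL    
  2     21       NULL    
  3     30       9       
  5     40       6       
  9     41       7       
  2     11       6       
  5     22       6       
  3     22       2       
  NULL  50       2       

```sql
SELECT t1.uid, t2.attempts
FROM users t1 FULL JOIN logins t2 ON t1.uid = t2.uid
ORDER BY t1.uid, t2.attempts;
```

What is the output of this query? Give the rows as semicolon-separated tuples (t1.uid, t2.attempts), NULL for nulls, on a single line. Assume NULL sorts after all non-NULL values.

(6, NULL); (6, NULL); (6, NULL); (7, NULL); (7, NULL); (9, 7); (9, NULL); (NULL, 2); (NULL, 2); (NULL, 6); (NULL, 6); (NULL, 6); (NULL, 9); (NULL, NULL); (NULL, NULL)

FULL OUTER JOIN keeps every row from both sides; unmatched rows get NULL for the other side's columns.
Matching on t1.uid = t2.uid. A NULL in a compared column never satisfies the condition.
Matched pairs: 2; unmatched t1 rows kept: 6; unmatched t2 rows kept: 7.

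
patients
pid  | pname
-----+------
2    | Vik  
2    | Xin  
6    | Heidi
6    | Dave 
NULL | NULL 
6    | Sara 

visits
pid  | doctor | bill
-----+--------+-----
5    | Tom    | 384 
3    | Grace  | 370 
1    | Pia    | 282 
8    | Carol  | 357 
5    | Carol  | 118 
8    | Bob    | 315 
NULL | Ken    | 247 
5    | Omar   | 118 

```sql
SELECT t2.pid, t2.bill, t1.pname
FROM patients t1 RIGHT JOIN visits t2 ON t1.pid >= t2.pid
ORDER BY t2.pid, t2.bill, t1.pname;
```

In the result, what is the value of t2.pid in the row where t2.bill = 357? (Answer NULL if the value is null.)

RIGHT JOIN keeps every row from `visits`; unmatched rows get NULL for `patients`'s columns.
Matching on t1.pid >= t2.pid. A NULL in a compared column never satisfies the condition.
- t1 row (pid=2): matches 1 t2 row(s) → 1 output row(s).
- t1 row (pid=2): matches 1 t2 row(s) → 1 output row(s).
- t1 row (pid=6): matches 5 t2 row(s) → 5 output row(s).
- t1 row (pid=6): matches 5 t2 row(s) → 5 output row(s).
- t1 row (pid=NULL): no match.
- t1 row (pid=6): matches 5 t2 row(s) → 5 output row(s).
- 3 row(s) from t2 found no t1 partner → padded with NULL.

8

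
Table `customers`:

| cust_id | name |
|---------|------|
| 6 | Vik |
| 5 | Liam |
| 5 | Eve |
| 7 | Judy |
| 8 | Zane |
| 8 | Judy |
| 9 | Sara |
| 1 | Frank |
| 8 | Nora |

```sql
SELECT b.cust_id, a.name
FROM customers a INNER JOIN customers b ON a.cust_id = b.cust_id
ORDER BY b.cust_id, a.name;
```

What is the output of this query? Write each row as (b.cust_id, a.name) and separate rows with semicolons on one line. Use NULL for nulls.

(1, Frank); (5, Eve); (5, Eve); (5, Liam); (5, Liam); (6, Vik); (7, Judy); (8, Judy); (8, Judy); (8, Judy); (8, Nora); (8, Nora); (8, Nora); (8, Zane); (8, Zane); (8, Zane); (9, Sara)

INNER JOIN keeps only pairs where the ON condition holds.
Matching on a.cust_id = b.cust_id.
- a[0] cust_id=6 → 1 match(es) in b → 1 row(s).
- a[1] cust_id=5 → 2 match(es) in b → 2 row(s).
- a[2] cust_id=5 → 2 match(es) in b → 2 row(s).
- a[3] cust_id=7 → 1 match(es) in b → 1 row(s).
- a[4] cust_id=8 → 3 match(es) in b → 3 row(s).
- a[5] cust_id=8 → 3 match(es) in b → 3 row(s).
- a[6] cust_id=9 → 1 match(es) in b → 1 row(s).
- a[7] cust_id=1 → 1 match(es) in b → 1 row(s).
- a[8] cust_id=8 → 3 match(es) in b → 3 row(s).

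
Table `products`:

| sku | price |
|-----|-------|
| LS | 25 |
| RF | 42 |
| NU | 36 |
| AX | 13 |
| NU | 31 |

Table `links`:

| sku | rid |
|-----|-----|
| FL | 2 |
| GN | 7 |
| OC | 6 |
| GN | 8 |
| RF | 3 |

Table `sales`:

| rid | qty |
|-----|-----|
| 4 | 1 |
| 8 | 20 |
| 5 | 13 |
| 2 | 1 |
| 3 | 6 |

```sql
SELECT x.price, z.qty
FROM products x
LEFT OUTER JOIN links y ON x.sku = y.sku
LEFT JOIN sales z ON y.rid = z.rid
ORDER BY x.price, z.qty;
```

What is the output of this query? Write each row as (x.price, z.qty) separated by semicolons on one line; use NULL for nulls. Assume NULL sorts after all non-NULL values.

Evaluate left to right. First `products x LEFT JOIN links y` on sku: 5 row(s).
Then LEFT JOIN `sales z` on rid: each of those 5 rows is kept; rows whose y.rid has no match in z get NULL for z's columns.

(13, NULL); (25, NULL); (31, NULL); (36, NULL); (42, 6)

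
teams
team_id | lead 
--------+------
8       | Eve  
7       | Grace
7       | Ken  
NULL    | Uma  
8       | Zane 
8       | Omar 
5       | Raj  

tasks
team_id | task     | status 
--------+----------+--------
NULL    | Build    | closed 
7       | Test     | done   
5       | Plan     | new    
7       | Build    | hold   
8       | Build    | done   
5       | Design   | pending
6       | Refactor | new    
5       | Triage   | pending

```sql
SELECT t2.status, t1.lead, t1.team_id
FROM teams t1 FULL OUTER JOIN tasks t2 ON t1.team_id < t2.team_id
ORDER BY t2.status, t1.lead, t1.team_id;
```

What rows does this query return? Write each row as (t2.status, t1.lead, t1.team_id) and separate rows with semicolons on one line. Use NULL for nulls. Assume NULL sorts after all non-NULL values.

FULL OUTER JOIN keeps every row from both sides; unmatched rows get NULL for the other side's columns.
Matching on t1.team_id < t2.team_id. A NULL in a compared column never satisfies the condition.
- t1[0] team_id=8 → no match; kept with NULLs on the t2 side.
- t1[1] team_id=7 → 1 match(es) in t2 → 1 row(s).
- t1[2] team_id=7 → 1 match(es) in t2 → 1 row(s).
- t1[3] team_id=NULL → no match; kept with NULLs on the t2 side.
- t1[4] team_id=8 → no match; kept with NULLs on the t2 side.
- t1[5] team_id=8 → no match; kept with NULLs on the t2 side.
- t1[6] team_id=5 → 4 match(es) in t2 → 4 row(s).
- plus 4 unmatched t2 row(s), each kept with NULL t1 columns.

(closed, NULL, NULL); (done, Grace, 7); (done, Ken, 7); (done, Raj, 5); (done, Raj, 5); (hold, Raj, 5); (new, Raj, 5); (new, NULL, NULL); (pending, NULL, NULL); (pending, NULL, NULL); (NULL, Eve, 8); (NULL, Omar, 8); (NULL, Uma, NULL); (NULL, Zane, 8)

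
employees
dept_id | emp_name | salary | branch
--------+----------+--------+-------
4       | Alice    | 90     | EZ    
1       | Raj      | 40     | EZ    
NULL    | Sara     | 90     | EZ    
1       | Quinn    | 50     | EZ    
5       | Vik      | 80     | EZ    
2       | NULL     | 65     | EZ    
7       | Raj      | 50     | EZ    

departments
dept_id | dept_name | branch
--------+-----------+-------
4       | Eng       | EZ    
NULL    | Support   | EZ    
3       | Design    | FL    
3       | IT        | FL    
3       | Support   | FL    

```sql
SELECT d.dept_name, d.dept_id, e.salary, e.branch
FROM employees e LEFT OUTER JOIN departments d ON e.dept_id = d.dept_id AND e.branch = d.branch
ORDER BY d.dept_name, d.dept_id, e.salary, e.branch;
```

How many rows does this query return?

7

LEFT JOIN keeps every row from `employees`; unmatched rows get NULL for `departments`'s columns.
Matching on e.dept_id = d.dept_id AND e.branch = d.branch. A NULL in a compared column never satisfies the condition.
- dept_id=4, branch=EZ: 1 matching d row(s), so 1 row(s) emitted.
- dept_id=1, branch=EZ: no d row matches, row kept with d columns NULL.
- dept_id=NULL, branch=EZ: no d row matches, row kept with d columns NULL.
- dept_id=1, branch=EZ: no d row matches, row kept with d columns NULL.
- dept_id=5, branch=EZ: no d row matches, row kept with d columns NULL.
- dept_id=2, branch=EZ: no d row matches, row kept with d columns NULL.
- dept_id=7, branch=EZ: no d row matches, row kept with d columns NULL.
Total: 1 matched + 6 padded = 7 rows.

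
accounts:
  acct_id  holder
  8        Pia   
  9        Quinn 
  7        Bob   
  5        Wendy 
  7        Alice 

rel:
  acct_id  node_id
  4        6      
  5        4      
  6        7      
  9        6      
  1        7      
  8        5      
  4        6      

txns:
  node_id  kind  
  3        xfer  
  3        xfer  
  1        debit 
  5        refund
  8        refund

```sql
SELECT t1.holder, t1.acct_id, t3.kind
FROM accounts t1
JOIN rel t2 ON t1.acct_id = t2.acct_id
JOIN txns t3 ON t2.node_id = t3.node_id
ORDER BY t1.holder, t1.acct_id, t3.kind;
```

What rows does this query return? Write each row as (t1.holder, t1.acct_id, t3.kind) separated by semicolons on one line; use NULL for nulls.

Step 1 — t1 INNER JOIN t2 on acct_id → 3 row(s).
Then INNER JOIN `txns t3` on node_id: keep only rows whose t2.node_id appears in t3.

(Pia, 8, refund)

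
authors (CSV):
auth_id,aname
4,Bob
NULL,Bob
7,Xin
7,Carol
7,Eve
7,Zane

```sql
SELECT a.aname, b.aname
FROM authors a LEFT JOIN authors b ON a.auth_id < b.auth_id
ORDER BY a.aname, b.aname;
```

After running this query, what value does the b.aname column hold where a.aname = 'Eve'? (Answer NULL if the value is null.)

NULL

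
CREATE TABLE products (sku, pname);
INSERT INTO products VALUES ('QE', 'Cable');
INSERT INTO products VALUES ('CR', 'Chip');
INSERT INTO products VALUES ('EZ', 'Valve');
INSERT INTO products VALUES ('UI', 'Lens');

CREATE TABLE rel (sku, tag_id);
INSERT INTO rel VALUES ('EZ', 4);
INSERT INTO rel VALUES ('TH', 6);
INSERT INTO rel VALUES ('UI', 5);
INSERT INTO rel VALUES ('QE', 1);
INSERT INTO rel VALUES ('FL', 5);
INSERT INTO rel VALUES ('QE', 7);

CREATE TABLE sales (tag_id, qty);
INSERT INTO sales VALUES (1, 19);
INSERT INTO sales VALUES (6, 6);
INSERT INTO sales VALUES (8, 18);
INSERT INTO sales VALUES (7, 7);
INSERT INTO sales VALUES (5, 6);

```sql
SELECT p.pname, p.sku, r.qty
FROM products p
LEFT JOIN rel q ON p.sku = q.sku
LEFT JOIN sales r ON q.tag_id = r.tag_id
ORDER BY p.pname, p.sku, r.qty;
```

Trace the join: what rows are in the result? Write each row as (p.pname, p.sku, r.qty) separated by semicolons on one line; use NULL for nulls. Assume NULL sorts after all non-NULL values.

Evaluate left to right. First `products p LEFT JOIN rel q` on sku: 5 row(s).
Then LEFT JOIN `sales r` on tag_id: each of those 5 rows is kept; rows whose q.tag_id has no match in r get NULL for r's columns.

(Cable, QE, 7); (Cable, QE, 19); (Chip, CR, NULL); (Lens, UI, 6); (Valve, EZ, NULL)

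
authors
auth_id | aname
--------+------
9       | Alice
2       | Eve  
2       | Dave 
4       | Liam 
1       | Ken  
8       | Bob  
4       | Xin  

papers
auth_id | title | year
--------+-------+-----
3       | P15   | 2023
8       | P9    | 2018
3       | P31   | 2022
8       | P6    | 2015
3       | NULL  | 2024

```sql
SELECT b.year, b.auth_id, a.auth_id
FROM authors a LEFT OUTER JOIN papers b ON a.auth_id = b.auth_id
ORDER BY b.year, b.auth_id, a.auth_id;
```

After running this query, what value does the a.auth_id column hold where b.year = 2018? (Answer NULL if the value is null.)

8

LEFT JOIN keeps every row from `authors`; unmatched rows get NULL for `papers`'s columns.
Matching on a.auth_id = b.auth_id.
- a (auth_id=9) has no partner → padded with NULL.
- a (auth_id=2) has no partner → padded with NULL.
- a (auth_id=2) has no partner → padded with NULL.
- a (auth_id=4) has no partner → padded with NULL.
- a (auth_id=1) has no partner → padded with NULL.
- a (auth_id=8) pairs with 2 row(s) of b.
- a (auth_id=4) has no partner → padded with NULL.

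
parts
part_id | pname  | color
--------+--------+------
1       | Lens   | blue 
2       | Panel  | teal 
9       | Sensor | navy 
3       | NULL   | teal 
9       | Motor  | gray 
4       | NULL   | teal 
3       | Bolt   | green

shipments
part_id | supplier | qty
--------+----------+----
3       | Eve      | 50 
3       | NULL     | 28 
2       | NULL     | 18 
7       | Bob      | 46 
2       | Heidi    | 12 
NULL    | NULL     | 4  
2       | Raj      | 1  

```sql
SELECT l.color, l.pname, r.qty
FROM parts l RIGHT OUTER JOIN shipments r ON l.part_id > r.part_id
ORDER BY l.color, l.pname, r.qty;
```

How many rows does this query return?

RIGHT JOIN keeps every row from `shipments`; unmatched rows get NULL for `parts`'s columns.
Matching on l.part_id > r.part_id. A NULL in a compared column never satisfies the condition.
Matched pairs: 23; unmatched r rows kept: 1.
Total: 23 matched + 1 padded = 24 rows.

24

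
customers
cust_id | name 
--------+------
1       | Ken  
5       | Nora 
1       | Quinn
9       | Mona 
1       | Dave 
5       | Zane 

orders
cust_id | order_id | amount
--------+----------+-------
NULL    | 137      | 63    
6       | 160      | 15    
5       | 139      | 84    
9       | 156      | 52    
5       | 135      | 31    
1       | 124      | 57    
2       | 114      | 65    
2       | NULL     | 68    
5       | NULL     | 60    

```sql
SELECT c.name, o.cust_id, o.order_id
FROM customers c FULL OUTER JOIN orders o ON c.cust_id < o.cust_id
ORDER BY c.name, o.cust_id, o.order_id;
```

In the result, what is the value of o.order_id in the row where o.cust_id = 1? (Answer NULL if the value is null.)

124

FULL OUTER JOIN keeps every row from both sides; unmatched rows get NULL for the other side's columns.
Matching on c.cust_id < o.cust_id. A NULL in a compared column never satisfies the condition.
Matched pairs: 25; unmatched c rows kept: 1; unmatched o rows kept: 2.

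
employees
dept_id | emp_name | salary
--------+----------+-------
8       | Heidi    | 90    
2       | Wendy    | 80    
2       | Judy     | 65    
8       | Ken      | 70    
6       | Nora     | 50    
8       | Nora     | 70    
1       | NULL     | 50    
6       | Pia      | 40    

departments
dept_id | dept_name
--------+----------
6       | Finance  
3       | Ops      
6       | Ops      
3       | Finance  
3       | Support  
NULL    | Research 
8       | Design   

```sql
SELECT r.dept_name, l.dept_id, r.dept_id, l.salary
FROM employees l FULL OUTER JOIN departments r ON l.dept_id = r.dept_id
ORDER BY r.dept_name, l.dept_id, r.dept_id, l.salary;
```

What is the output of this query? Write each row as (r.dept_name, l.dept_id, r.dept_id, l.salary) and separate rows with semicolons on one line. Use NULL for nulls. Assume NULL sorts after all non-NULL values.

(Design, 8, 8, 70); (Design, 8, 8, 70); (Design, 8, 8, 90); (Finance, 6, 6, 40); (Finance, 6, 6, 50); (Finance, NULL, 3, NULL); (Ops, 6, 6, 40); (Ops, 6, 6, 50); (Ops, NULL, 3, NULL); (Research, NULL, NULL, NULL); (Support, NULL, 3, NULL); (NULL, 1, NULL, 50); (NULL, 2, NULL, 65); (NULL, 2, NULL, 80)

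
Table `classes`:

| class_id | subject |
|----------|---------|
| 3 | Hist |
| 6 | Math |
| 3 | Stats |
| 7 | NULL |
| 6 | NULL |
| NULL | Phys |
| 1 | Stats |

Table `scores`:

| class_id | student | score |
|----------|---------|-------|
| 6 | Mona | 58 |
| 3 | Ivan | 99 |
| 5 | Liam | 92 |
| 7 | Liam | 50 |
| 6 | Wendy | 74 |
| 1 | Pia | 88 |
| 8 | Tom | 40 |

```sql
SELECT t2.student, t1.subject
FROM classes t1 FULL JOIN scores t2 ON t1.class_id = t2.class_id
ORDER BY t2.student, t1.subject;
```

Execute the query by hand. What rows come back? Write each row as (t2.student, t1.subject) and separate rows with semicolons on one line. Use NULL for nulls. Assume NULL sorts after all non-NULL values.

(Ivan, Hist); (Ivan, Stats); (Liam, NULL); (Liam, NULL); (Mona, Math); (Mona, NULL); (Pia, Stats); (Tom, NULL); (Wendy, Math); (Wendy, NULL); (NULL, Phys)

FULL OUTER JOIN keeps every row from both sides; unmatched rows get NULL for the other side's columns.
Matching on t1.class_id = t2.class_id. A NULL in a compared column never satisfies the condition.
Matched pairs: 8; unmatched t1 rows kept: 1; unmatched t2 rows kept: 2.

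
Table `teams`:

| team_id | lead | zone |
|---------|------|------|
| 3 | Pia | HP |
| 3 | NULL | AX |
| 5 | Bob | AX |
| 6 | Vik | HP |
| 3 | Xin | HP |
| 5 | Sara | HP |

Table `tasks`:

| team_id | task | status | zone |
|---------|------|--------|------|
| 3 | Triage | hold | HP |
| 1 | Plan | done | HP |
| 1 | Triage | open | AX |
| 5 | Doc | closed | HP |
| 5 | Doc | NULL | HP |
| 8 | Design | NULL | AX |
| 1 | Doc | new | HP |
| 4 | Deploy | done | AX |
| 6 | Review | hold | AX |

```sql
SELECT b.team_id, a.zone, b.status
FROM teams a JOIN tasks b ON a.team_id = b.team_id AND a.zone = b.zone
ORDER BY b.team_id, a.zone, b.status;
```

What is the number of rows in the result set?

4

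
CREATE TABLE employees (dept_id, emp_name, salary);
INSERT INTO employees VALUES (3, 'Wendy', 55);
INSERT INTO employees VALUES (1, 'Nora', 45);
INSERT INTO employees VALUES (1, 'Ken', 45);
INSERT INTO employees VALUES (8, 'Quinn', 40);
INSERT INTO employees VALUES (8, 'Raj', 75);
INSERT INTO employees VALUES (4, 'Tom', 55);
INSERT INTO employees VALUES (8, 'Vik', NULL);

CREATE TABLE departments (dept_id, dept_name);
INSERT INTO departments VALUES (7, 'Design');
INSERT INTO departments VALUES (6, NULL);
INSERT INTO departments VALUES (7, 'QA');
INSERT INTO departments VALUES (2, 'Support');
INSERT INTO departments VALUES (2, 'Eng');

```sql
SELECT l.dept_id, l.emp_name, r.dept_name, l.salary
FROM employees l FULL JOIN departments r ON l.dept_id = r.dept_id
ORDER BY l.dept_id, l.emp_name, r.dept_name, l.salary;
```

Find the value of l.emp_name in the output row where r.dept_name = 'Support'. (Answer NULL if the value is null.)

NULL

FULL OUTER JOIN keeps every row from both sides; unmatched rows get NULL for the other side's columns.
Matching on l.dept_id = r.dept_id.
Matched pairs: 0; unmatched l rows kept: 7; unmatched r rows kept: 5.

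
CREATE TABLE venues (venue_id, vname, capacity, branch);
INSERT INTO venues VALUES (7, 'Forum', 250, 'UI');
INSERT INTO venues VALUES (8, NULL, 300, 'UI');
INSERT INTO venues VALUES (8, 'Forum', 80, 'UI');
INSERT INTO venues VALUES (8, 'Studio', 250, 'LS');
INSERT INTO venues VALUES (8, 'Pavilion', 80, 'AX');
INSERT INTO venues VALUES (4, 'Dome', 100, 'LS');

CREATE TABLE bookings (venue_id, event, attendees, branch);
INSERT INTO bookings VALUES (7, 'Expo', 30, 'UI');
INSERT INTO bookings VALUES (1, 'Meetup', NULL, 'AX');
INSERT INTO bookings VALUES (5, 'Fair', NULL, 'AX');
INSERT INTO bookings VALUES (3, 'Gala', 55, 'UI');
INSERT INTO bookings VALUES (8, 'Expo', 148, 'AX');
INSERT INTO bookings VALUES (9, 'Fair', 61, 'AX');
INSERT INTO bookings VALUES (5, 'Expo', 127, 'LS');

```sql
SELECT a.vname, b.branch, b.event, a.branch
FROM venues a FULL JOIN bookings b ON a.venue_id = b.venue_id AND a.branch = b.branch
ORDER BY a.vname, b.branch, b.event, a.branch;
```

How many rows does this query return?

11

FULL OUTER JOIN keeps every row from both sides; unmatched rows get NULL for the other side's columns.
Matching on a.venue_id = b.venue_id AND a.branch = b.branch.
Matched pairs: 2; unmatched a rows kept: 4; unmatched b rows kept: 5.
Total: 2 matched + 9 padded = 11 rows.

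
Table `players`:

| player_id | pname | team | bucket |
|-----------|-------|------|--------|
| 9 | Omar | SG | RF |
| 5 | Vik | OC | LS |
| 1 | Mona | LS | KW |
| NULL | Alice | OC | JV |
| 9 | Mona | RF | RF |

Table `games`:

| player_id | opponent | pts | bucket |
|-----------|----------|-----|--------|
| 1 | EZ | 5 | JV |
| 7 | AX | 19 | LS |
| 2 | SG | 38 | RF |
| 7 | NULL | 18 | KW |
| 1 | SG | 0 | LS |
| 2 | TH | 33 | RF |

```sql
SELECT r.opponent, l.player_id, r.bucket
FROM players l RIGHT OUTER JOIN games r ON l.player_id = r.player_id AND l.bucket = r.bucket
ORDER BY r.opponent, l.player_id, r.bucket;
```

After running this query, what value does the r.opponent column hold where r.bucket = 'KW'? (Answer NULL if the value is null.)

RIGHT JOIN keeps every row from `games`; unmatched rows get NULL for `players`'s columns.
Matching on l.player_id = r.player_id AND l.bucket = r.bucket. A NULL in a compared column never satisfies the condition.
Matched pairs: 0; unmatched r rows kept: 6.

NULL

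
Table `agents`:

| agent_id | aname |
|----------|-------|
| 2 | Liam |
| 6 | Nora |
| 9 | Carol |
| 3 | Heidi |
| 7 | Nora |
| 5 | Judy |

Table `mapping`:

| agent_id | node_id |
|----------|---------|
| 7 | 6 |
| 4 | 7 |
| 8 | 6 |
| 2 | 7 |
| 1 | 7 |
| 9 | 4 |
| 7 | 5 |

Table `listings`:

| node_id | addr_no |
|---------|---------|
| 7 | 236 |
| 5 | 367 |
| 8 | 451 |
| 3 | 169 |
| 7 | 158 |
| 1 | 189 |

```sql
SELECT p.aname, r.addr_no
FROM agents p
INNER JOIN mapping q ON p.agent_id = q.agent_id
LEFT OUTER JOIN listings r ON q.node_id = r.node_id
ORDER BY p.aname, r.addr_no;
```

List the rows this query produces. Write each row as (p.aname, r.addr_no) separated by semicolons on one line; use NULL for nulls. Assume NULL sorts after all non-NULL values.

Evaluate left to right. First `agents p INNER JOIN mapping q` on agent_id: 4 row(s).
Then LEFT JOIN `listings r` on node_id: each of those 4 rows is kept; rows whose q.node_id has no match in r get NULL for r's columns.

(Carol, NULL); (Liam, 158); (Liam, 236); (Nora, 367); (Nora, NULL)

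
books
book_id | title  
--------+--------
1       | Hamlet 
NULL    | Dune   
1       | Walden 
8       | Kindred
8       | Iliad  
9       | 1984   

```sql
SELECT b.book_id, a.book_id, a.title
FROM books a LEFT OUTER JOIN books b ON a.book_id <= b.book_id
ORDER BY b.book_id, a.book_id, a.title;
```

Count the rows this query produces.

LEFT JOIN keeps every row from `books a`; unmatched rows get NULL for `books b`'s columns.
Matching on a.book_id <= b.book_id. A NULL in a compared column never satisfies the condition.
- book_id=1: 5 matching b row(s), so 5 row(s) emitted.
- book_id=NULL: no b row matches, row kept with b columns NULL.
- book_id=1: 5 matching b row(s), so 5 row(s) emitted.
- book_id=8: 3 matching b row(s), so 3 row(s) emitted.
- book_id=8: 3 matching b row(s), so 3 row(s) emitted.
- book_id=9: 1 matching b row(s), so 1 row(s) emitted.
Total: 17 matched + 1 padded = 18 rows.

18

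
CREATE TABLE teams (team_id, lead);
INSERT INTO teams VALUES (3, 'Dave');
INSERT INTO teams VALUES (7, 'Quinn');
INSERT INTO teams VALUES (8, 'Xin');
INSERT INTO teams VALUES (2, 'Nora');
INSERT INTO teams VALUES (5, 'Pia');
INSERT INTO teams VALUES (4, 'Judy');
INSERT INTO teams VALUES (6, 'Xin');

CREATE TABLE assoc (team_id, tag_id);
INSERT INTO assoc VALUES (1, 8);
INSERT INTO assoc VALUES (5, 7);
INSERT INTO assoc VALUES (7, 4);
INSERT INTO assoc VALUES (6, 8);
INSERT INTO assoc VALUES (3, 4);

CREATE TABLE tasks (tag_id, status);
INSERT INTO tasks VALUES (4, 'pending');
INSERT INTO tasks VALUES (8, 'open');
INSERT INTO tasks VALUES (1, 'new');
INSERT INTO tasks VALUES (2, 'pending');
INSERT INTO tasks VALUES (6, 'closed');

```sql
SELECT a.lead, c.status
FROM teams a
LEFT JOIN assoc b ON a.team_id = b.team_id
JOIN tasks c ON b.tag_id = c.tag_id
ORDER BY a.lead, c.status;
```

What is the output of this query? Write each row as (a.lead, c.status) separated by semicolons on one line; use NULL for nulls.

Step 1 — a LEFT JOIN b on team_id → 7 row(s).
Then INNER JOIN `tasks c` on tag_id: keep only rows whose b.tag_id appears in c.

(Dave, pending); (Quinn, pending); (Xin, open)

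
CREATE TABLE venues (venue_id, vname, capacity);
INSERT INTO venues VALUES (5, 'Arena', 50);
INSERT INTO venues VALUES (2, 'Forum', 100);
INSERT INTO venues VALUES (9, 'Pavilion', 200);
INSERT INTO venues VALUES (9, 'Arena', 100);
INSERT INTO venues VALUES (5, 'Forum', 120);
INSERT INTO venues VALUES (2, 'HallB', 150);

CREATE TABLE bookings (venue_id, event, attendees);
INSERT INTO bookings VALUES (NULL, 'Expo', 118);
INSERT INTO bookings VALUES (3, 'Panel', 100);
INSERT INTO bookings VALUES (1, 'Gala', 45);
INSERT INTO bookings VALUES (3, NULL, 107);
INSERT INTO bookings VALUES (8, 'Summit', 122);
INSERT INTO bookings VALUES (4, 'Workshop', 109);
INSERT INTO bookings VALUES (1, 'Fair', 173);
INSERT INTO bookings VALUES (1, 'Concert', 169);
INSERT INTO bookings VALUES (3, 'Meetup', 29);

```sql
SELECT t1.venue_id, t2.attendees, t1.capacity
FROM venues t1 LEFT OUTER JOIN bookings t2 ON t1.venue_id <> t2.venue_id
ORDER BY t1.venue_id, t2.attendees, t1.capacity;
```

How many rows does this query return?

LEFT JOIN keeps every row from `venues`; unmatched rows get NULL for `bookings`'s columns.
Matching on t1.venue_id <> t2.venue_id. A NULL in a compared column never satisfies the condition.
- venue_id=5: 8 matching t2 row(s), so 8 row(s) emitted.
- venue_id=2: 8 matching t2 row(s), so 8 row(s) emitted.
- venue_id=9: 8 matching t2 row(s), so 8 row(s) emitted.
- venue_id=9: 8 matching t2 row(s), so 8 row(s) emitted.
- venue_id=5: 8 matching t2 row(s), so 8 row(s) emitted.
- venue_id=2: 8 matching t2 row(s), so 8 row(s) emitted.
Total: 48 rows.

48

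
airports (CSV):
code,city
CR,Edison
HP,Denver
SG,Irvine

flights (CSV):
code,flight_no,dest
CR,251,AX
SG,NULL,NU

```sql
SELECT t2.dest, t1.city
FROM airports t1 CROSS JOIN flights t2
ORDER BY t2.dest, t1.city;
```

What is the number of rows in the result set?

6

CROSS JOIN pairs every row of `airports` with every row of `flights`: 3 × 2 = 6 rows.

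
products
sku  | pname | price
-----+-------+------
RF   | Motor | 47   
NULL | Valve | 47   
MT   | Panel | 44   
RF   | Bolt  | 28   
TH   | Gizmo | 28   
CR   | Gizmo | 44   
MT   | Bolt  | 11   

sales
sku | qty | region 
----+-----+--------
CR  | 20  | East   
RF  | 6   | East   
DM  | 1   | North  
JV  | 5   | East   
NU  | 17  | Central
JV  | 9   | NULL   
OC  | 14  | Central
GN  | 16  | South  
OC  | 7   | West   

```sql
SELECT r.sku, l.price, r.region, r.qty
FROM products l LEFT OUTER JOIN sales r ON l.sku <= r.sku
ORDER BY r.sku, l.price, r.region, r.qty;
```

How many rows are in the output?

21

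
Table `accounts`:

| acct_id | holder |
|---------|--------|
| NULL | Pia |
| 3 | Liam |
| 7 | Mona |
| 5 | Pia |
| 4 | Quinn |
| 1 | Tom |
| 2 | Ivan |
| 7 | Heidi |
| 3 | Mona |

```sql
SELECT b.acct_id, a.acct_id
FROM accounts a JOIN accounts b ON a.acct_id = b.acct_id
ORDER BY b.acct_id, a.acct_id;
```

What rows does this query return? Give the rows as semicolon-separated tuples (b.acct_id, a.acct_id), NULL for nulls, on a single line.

INNER JOIN keeps only pairs where the ON condition holds.
Matching on a.acct_id = b.acct_id. A NULL in a compared column never satisfies the condition.
Matched pairs: 12.

(1, 1); (2, 2); (3, 3); (3, 3); (3, 3); (3, 3); (4, 4); (5, 5); (7, 7); (7, 7); (7, 7); (7, 7)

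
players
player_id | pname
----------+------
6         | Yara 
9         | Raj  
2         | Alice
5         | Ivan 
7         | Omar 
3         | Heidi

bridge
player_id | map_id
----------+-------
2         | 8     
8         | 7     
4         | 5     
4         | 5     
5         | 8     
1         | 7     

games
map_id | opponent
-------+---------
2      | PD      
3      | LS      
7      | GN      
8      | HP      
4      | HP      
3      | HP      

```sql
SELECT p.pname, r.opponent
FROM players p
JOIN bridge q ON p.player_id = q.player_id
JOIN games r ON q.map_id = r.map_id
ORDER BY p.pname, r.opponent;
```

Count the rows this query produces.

Evaluate left to right. First `players p INNER JOIN bridge q` on player_id: 2 row(s).
Then INNER JOIN `games r` on map_id: keep only rows whose q.map_id appears in r.
Result: 2 row(s).

2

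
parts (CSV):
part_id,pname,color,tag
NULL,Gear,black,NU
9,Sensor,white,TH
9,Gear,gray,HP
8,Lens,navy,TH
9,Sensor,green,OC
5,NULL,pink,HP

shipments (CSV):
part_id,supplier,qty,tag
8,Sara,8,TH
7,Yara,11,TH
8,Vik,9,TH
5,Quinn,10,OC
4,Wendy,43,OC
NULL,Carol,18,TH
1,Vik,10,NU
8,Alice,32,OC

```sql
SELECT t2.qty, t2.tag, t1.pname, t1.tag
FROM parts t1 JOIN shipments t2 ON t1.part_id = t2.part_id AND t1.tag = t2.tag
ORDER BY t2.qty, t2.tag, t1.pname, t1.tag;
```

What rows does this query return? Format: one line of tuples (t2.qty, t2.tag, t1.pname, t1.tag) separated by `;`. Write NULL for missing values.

(8, TH, Lens, TH); (9, TH, Lens, TH)

INNER JOIN keeps only pairs where the ON condition holds.
Matching on t1.part_id = t2.part_id AND t1.tag = t2.tag. A NULL in a compared column never satisfies the condition.
Matched pairs: 2.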